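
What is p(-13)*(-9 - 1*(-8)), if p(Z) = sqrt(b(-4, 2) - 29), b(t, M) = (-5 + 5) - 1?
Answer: -I*sqrt(30) ≈ -5.4772*I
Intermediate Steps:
b(t, M) = -1 (b(t, M) = 0 - 1 = -1)
p(Z) = I*sqrt(30) (p(Z) = sqrt(-1 - 29) = sqrt(-30) = I*sqrt(30))
p(-13)*(-9 - 1*(-8)) = (I*sqrt(30))*(-9 - 1*(-8)) = (I*sqrt(30))*(-9 + 8) = (I*sqrt(30))*(-1) = -I*sqrt(30)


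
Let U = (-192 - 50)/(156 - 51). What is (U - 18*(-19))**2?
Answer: 1272206224/11025 ≈ 1.1539e+5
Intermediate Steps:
U = -242/105 ≈ -2.3048
(U - 18*(-19))**2 = (-242/105 - 18*(-19))**2 = (-242/105 + 342)**2 = (35668/105)**2 = 1272206224/11025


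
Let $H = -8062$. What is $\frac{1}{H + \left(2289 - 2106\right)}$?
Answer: $- \frac{1}{7879} \approx -0.00012692$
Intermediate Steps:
$\frac{1}{H + \left(2289 - 2106\right)} = \frac{1}{-8062 + \left(2289 - 2106\right)} = \frac{1}{-8062 + 183} = \frac{1}{-7879} = - \frac{1}{7879}$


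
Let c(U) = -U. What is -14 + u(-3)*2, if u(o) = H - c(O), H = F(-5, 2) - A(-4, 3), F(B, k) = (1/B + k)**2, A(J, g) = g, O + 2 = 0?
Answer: -438/25 ≈ -17.520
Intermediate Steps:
O = -2 (O = -2 + 0 = -2)
F(B, k) = (k + 1/B)**2 (F(B, k) = (1/B + k)**2 = (k + 1/B)**2)
H = 6/25 (H = (1 - 5*2)**2/(-5)**2 - 1*3 = (1 - 10)**2/25 - 3 = (1/25)*(-9)**2 - 3 = (1/25)*81 - 3 = 81/25 - 3 = 6/25 ≈ 0.24000)
u(o) = -44/25 (u(o) = 6/25 - (-1)*(-2) = 6/25 - 1*2 = 6/25 - 2 = -44/25)
-14 + u(-3)*2 = -14 - 44/25*2 = -14 - 88/25 = -438/25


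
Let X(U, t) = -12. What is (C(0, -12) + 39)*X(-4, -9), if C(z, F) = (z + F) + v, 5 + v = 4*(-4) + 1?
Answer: -84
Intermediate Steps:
v = -20 (v = -5 + (4*(-4) + 1) = -5 + (-16 + 1) = -5 - 15 = -20)
C(z, F) = -20 + F + z (C(z, F) = (z + F) - 20 = (F + z) - 20 = -20 + F + z)
(C(0, -12) + 39)*X(-4, -9) = ((-20 - 12 + 0) + 39)*(-12) = (-32 + 39)*(-12) = 7*(-12) = -84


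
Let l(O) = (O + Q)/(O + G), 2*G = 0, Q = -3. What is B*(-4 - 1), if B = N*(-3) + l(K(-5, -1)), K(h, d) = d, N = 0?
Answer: -20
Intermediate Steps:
G = 0 (G = (½)*0 = 0)
l(O) = (-3 + O)/O (l(O) = (O - 3)/(O + 0) = (-3 + O)/O)
B = 4 (B = 0*(-3) + (-3 - 1)/(-1) = 0 - 1*(-4) = 0 + 4 = 4)
B*(-4 - 1) = 4*(-4 - 1) = 4*(-5) = -20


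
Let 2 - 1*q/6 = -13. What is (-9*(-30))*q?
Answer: 24300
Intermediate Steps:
q = 90 (q = 12 - 6*(-13) = 12 + 78 = 90)
(-9*(-30))*q = -9*(-30)*90 = 270*90 = 24300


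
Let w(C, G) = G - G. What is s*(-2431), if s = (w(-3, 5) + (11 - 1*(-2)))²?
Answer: -410839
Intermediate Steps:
w(C, G) = 0
s = 169 (s = (0 + (11 - 1*(-2)))² = (0 + (11 + 2))² = (0 + 13)² = 13² = 169)
s*(-2431) = 169*(-2431) = -410839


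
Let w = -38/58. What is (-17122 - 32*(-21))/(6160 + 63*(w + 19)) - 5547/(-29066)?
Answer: -226591178/110116541 ≈ -2.0577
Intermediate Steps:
w = -19/29 (w = -38*1/58 = -19/29 ≈ -0.65517)
(-17122 - 32*(-21))/(6160 + 63*(w + 19)) - 5547/(-29066) = (-17122 - 32*(-21))/(6160 + 63*(-19/29 + 19)) - 5547/(-29066) = (-17122 - 1*(-672))/(6160 + 63*(532/29)) - 5547*(-1/29066) = (-17122 + 672)/(6160 + 33516/29) + 5547/29066 = -16450/212156/29 + 5547/29066 = -16450*29/212156 + 5547/29066 = -34075/15154 + 5547/29066 = -226591178/110116541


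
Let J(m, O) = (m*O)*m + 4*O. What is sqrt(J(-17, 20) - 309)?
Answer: sqrt(5551) ≈ 74.505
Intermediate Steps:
J(m, O) = 4*O + O*m**2 (J(m, O) = (O*m)*m + 4*O = O*m**2 + 4*O = 4*O + O*m**2)
sqrt(J(-17, 20) - 309) = sqrt(20*(4 + (-17)**2) - 309) = sqrt(20*(4 + 289) - 309) = sqrt(20*293 - 309) = sqrt(5860 - 309) = sqrt(5551)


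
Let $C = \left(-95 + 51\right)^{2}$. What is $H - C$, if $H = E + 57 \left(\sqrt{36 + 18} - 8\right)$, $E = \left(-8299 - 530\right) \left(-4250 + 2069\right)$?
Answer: $19253657 + 171 \sqrt{6} \approx 1.9254 \cdot 10^{7}$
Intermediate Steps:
$E = 19256049$ ($E = \left(-8829\right) \left(-2181\right) = 19256049$)
$H = 19255593 + 171 \sqrt{6}$ ($H = 19256049 + 57 \left(\sqrt{36 + 18} - 8\right) = 19256049 + 57 \left(\sqrt{54} - 8\right) = 19256049 + 57 \left(3 \sqrt{6} - 8\right) = 19256049 + 57 \left(-8 + 3 \sqrt{6}\right) = 19256049 - \left(456 - 171 \sqrt{6}\right) = 19255593 + 171 \sqrt{6} \approx 1.9256 \cdot 10^{7}$)
$C = 1936$ ($C = \left(-44\right)^{2} = 1936$)
$H - C = \left(19255593 + 171 \sqrt{6}\right) - 1936 = 19253657 + 171 \sqrt{6}$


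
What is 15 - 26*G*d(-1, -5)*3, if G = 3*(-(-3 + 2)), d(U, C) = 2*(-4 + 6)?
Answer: -921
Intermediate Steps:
d(U, C) = 4 (d(U, C) = 2*2 = 4)
G = 3 (G = 3*(-1*(-1)) = 3*1 = 3)
15 - 26*G*d(-1, -5)*3 = 15 - 26*3*4*3 = 15 - 312*3 = 15 - 26*36 = 15 - 936 = -921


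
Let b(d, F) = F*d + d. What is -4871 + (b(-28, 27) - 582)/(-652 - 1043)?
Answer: -8254979/1695 ≈ -4870.2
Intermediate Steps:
b(d, F) = d + F*d
-4871 + (b(-28, 27) - 582)/(-652 - 1043) = -4871 + (-28*(1 + 27) - 582)/(-652 - 1043) = -4871 + (-28*28 - 582)/(-1695) = -4871 + (-784 - 582)*(-1/1695) = -4871 - 1366*(-1/1695) = -4871 + 1366/1695 = -8254979/1695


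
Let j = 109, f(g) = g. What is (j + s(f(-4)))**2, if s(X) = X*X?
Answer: 15625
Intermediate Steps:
s(X) = X**2
(j + s(f(-4)))**2 = (109 + (-4)**2)**2 = (109 + 16)**2 = 125**2 = 15625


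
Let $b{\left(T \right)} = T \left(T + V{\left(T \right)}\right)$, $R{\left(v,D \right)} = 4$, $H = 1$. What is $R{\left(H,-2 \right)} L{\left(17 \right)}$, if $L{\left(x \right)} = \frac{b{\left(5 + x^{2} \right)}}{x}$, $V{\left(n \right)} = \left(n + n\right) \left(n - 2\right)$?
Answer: $\frac{202260240}{17} \approx 1.1898 \cdot 10^{7}$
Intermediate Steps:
$V{\left(n \right)} = 2 n \left(-2 + n\right)$
$b{\left(T \right)} = T \left(T + 2 T \left(-2 + T\right)\right)$
$L{\left(x \right)} = \frac{\left(5 + x^{2}\right)^{2} \left(7 + 2 x^{2}\right)}{x}$ ($L{\left(x \right)} = \frac{\left(5 + x^{2}\right)^{2} \left(-3 + 2 \left(5 + x^{2}\right)\right)}{x} = \frac{\left(5 + x^{2}\right)^{2} \left(-3 + \left(10 + 2 x^{2}\right)\right)}{x} = \frac{\left(5 + x^{2}\right)^{2} \left(7 + 2 x^{2}\right)}{x}$)
$R{\left(H,-2 \right)} L{\left(17 \right)} = 4 \left(2 \cdot 17^{5} + 27 \cdot 17^{3} + 120 \cdot 17 + \frac{175}{17}\right) = 4 \left(2 \cdot 1419857 + 27 \cdot 4913 + 2040 + 175 \cdot \frac{1}{17}\right) = 4 \left(2839714 + 132651 + 2040 + \frac{175}{17}\right) = 4 \cdot \frac{50565060}{17} = \frac{202260240}{17}$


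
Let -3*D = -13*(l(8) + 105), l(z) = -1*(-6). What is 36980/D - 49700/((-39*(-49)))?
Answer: 513880/10101 ≈ 50.874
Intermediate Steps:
l(z) = 6
D = 481 (D = -(-13)*(6 + 105)/3 = -(-13)*111/3 = -⅓*(-1443) = 481)
36980/D - 49700/((-39*(-49))) = 36980/481 - 49700/((-39*(-49))) = 36980*(1/481) - 49700/1911 = 36980/481 - 49700*1/1911 = 36980/481 - 7100/273 = 513880/10101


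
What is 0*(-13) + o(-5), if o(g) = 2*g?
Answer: -10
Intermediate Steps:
0*(-13) + o(-5) = 0*(-13) + 2*(-5) = 0 - 10 = -10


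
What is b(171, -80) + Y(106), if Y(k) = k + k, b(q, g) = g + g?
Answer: 52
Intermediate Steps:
b(q, g) = 2*g
Y(k) = 2*k
b(171, -80) + Y(106) = 2*(-80) + 2*106 = -160 + 212 = 52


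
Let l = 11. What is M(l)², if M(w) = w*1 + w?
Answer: 484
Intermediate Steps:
M(w) = 2*w (M(w) = w + w = 2*w)
M(l)² = (2*11)² = 22² = 484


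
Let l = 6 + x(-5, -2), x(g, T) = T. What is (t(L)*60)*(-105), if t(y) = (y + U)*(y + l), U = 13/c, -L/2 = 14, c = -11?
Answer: -48535200/11 ≈ -4.4123e+6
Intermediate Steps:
L = -28 (L = -2*14 = -28)
U = -13/11 (U = 13/(-11) = 13*(-1/11) = -13/11 ≈ -1.1818)
l = 4 (l = 6 - 2 = 4)
t(y) = (4 + y)*(-13/11 + y) (t(y) = (y - 13/11)*(y + 4) = (-13/11 + y)*(4 + y) = (4 + y)*(-13/11 + y))
(t(L)*60)*(-105) = ((-52/11 + (-28)² + (31/11)*(-28))*60)*(-105) = ((-52/11 + 784 - 868/11)*60)*(-105) = ((7704/11)*60)*(-105) = (462240/11)*(-105) = -48535200/11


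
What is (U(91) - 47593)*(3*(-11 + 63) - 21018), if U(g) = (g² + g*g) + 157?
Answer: 644093388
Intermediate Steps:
U(g) = 157 + 2*g² (U(g) = (g² + g²) + 157 = 2*g² + 157 = 157 + 2*g²)
(U(91) - 47593)*(3*(-11 + 63) - 21018) = ((157 + 2*91²) - 47593)*(3*(-11 + 63) - 21018) = ((157 + 2*8281) - 47593)*(3*52 - 21018) = ((157 + 16562) - 47593)*(156 - 21018) = (16719 - 47593)*(-20862) = -30874*(-20862) = 644093388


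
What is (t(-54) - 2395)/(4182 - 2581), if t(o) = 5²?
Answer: -2370/1601 ≈ -1.4803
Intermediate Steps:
t(o) = 25
(t(-54) - 2395)/(4182 - 2581) = (25 - 2395)/(4182 - 2581) = -2370/1601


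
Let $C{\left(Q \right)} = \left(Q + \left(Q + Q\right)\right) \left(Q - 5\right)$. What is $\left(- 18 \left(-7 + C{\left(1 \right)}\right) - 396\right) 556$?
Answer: $-30024$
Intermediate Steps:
$C{\left(Q \right)} = 3 Q \left(-5 + Q\right)$ ($C{\left(Q \right)} = \left(Q + 2 Q\right) \left(-5 + Q\right) = 3 Q \left(-5 + Q\right)$)
$\left(- 18 \left(-7 + C{\left(1 \right)}\right) - 396\right) 556 = \left(- 18 \left(-7 + 3 \cdot 1 \left(-5 + 1\right)\right) - 396\right) 556 = \left(- 18 \left(-7 + 3 \cdot 1 \left(-4\right)\right) - 396\right) 556 = \left(- 18 \left(-7 - 12\right) - 396\right) 556 = \left(\left(-18\right) \left(-19\right) - 396\right) 556 = \left(342 - 396\right) 556 = \left(-54\right) 556 = -30024$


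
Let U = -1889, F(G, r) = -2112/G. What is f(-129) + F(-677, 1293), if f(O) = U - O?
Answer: -1189408/677 ≈ -1756.9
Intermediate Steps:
f(O) = -1889 - O
f(-129) + F(-677, 1293) = (-1889 - 1*(-129)) - 2112/(-677) = (-1889 + 129) - 2112*(-1/677) = -1760 + 2112/677 = -1189408/677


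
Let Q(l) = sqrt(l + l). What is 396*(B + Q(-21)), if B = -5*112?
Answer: -221760 + 396*I*sqrt(42) ≈ -2.2176e+5 + 2566.4*I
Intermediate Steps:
Q(l) = sqrt(2)*sqrt(l) (Q(l) = sqrt(2*l) = sqrt(2)*sqrt(l))
B = -560
396*(B + Q(-21)) = 396*(-560 + sqrt(2)*sqrt(-21)) = 396*(-560 + sqrt(2)*(I*sqrt(21))) = 396*(-560 + I*sqrt(42)) = -221760 + 396*I*sqrt(42)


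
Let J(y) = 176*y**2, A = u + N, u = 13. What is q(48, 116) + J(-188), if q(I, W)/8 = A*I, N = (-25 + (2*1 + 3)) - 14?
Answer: 6212480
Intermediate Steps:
N = -34 (N = (-25 + (2 + 3)) - 14 = (-25 + 5) - 14 = -20 - 14 = -34)
A = -21 (A = 13 - 34 = -21)
q(I, W) = -168*I (q(I, W) = 8*(-21*I) = -168*I)
q(48, 116) + J(-188) = -168*48 + 176*(-188)**2 = -8064 + 176*35344 = -8064 + 6220544 = 6212480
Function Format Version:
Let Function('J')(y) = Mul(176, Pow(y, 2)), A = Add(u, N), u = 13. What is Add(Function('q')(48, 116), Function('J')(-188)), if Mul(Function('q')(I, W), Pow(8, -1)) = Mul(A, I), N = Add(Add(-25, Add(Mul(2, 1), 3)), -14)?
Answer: 6212480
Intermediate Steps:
N = -34 (N = Add(Add(-25, Add(2, 3)), -14) = Add(Add(-25, 5), -14) = Add(-20, -14) = -34)
A = -21 (A = Add(13, -34) = -21)
Function('q')(I, W) = Mul(-168, I) (Function('q')(I, W) = Mul(8, Mul(-21, I)) = Mul(-168, I))
Add(Function('q')(48, 116), Function('J')(-188)) = Add(Mul(-168, 48), Mul(176, Pow(-188, 2))) = Add(-8064, Mul(176, 35344)) = Add(-8064, 6220544) = 6212480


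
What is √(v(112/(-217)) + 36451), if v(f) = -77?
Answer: √36374 ≈ 190.72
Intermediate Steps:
√(v(112/(-217)) + 36451) = √(-77 + 36451) = √36374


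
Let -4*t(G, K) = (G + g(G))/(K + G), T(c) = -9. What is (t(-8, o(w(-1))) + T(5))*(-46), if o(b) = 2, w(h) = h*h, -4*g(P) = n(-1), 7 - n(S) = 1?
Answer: 10373/24 ≈ 432.21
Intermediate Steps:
n(S) = 6 (n(S) = 7 - 1*1 = 7 - 1 = 6)
g(P) = -3/2 (g(P) = -¼*6 = -3/2)
w(h) = h²
t(G, K) = -(-3/2 + G)/(4*(G + K)) (t(G, K) = -(G - 3/2)/(4*(K + G)) = -(-3/2 + G)/(4*(G + K)))
(t(-8, o(w(-1))) + T(5))*(-46) = ((3/8 - ¼*(-8))/(-8 + 2) - 9)*(-46) = ((3/8 + 2)/(-6) - 9)*(-46) = (-⅙*19/8 - 9)*(-46) = (-19/48 - 9)*(-46) = -451/48*(-46) = 10373/24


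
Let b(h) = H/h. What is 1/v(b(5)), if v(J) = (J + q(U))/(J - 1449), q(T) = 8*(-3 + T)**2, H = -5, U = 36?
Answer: -1450/8711 ≈ -0.16646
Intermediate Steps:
b(h) = -5/h
v(J) = (8712 + J)/(-1449 + J) (v(J) = (J + 8*(-3 + 36)**2)/(J - 1449) = (J + 8*33**2)/(-1449 + J) = (J + 8*1089)/(-1449 + J) = (J + 8712)/(-1449 + J) = (8712 + J)/(-1449 + J))
1/v(b(5)) = 1/((8712 - 5/5)/(-1449 - 5/5)) = 1/((8712 - 5*1/5)/(-1449 - 5*1/5)) = 1/((8712 - 1)/(-1449 - 1)) = 1/(8711/(-1450)) = 1/(-1/1450*8711) = 1/(-8711/1450) = -1450/8711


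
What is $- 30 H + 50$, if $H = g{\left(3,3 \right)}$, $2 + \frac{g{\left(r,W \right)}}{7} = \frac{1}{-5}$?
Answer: $512$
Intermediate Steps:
$g{\left(r,W \right)} = - \frac{77}{5}$ ($g{\left(r,W \right)} = -14 + \frac{7}{-5} = -14 + 7 \left(- \frac{1}{5}\right) = -14 - \frac{7}{5} = - \frac{77}{5}$)
$H = - \frac{77}{5} \approx -15.4$
$- 30 H + 50 = \left(-30\right) \left(- \frac{77}{5}\right) + 50 = 462 + 50 = 512$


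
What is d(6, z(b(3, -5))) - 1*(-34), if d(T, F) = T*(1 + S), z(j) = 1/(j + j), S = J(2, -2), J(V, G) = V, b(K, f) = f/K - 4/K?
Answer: 52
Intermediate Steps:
b(K, f) = -4/K + f/K
S = 2
z(j) = 1/(2*j)
d(T, F) = 3*T (d(T, F) = T*(1 + 2) = T*3 = 3*T)
d(6, z(b(3, -5))) - 1*(-34) = 3*6 - 1*(-34) = 18 + 34 = 52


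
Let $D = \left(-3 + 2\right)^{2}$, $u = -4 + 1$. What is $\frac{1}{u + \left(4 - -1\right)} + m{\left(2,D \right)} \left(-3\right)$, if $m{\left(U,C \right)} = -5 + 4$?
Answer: $\frac{7}{2} \approx 3.5$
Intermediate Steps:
$u = -3$
$D = 1$ ($D = \left(-1\right)^{2} = 1$)
$m{\left(U,C \right)} = -1$
$\frac{1}{u + \left(4 - -1\right)} + m{\left(2,D \right)} \left(-3\right) = \frac{1}{-3 + \left(4 - -1\right)} - -3 = \frac{1}{-3 + \left(4 + 1\right)} + 3 = \frac{1}{-3 + 5} + 3 = \frac{1}{2} + 3 = \frac{7}{2}$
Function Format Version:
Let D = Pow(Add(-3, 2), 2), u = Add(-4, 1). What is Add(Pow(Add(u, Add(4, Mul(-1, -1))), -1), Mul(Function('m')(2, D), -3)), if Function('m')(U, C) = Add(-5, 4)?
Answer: Rational(7, 2) ≈ 3.5000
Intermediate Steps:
u = -3
D = 1 (D = Pow(-1, 2) = 1)
Function('m')(U, C) = -1
Add(Pow(Add(u, Add(4, Mul(-1, -1))), -1), Mul(Function('m')(2, D), -3)) = Add(Pow(Add(-3, Add(4, Mul(-1, -1))), -1), Mul(-1, -3)) = Add(Pow(Add(-3, Add(4, 1)), -1), 3) = Add(Pow(Add(-3, 5), -1), 3) = Add(Pow(2, -1), 3) = Add(Rational(1, 2), 3) = Rational(7, 2)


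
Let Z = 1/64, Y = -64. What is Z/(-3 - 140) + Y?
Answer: -585729/9152 ≈ -64.000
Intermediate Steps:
Z = 1/64 ≈ 0.015625
Z/(-3 - 140) + Y = (1/64)/(-3 - 140) - 64 = (1/64)/(-143) - 64 = -1/143*1/64 - 64 = -1/9152 - 64 = -585729/9152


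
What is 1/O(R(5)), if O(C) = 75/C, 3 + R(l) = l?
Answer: 2/75 ≈ 0.026667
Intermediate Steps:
R(l) = -3 + l
1/O(R(5)) = 1/(75/(-3 + 5)) = 1/(75/2) = 2/75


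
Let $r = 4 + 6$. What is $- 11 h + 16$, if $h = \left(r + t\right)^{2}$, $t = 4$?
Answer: $-2140$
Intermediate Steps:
$r = 10$
$h = 196$ ($h = \left(10 + 4\right)^{2} = 14^{2} = 196$)
$- 11 h + 16 = \left(-11\right) 196 + 16 = -2156 + 16 = -2140$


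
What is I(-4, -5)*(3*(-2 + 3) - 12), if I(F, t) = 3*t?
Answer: 135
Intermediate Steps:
I(-4, -5)*(3*(-2 + 3) - 12) = (3*(-5))*(3*(-2 + 3) - 12) = -15*(3*1 - 12) = -15*(3 - 12) = -15*(-9) = 135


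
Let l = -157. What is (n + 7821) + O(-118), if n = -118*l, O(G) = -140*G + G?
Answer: 42749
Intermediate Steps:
O(G) = -139*G
n = 18526 (n = -118*(-157) = 18526)
(n + 7821) + O(-118) = (18526 + 7821) - 139*(-118) = 26347 + 16402 = 42749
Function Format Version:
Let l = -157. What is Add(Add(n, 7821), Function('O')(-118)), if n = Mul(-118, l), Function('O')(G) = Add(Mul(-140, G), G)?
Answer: 42749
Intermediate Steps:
Function('O')(G) = Mul(-139, G)
n = 18526 (n = Mul(-118, -157) = 18526)
Add(Add(n, 7821), Function('O')(-118)) = Add(Add(18526, 7821), Mul(-139, -118)) = Add(26347, 16402) = 42749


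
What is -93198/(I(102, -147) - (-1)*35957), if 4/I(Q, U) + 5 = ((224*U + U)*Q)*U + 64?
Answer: -46219368105582/17832033079817 ≈ -2.5919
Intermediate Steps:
I(Q, U) = 4/(59 + 225*Q*U**2) (I(Q, U) = 4/(-5 + (((224*U + U)*Q)*U + 64)) = 4/(-5 + (((225*U)*Q)*U + 64)) = 4/(-5 + ((225*Q*U)*U + 64)) = 4/(-5 + (225*Q*U**2 + 64)) = 4/(-5 + (64 + 225*Q*U**2)) = 4/(59 + 225*Q*U**2))
-93198/(I(102, -147) - (-1)*35957) = -93198/(4/(59 + 225*102*(-147)**2) - (-1)*35957) = -93198/(4/(59 + 225*102*21609) - 1*(-35957)) = -93198/(4/(59 + 495926550) + 35957) = -93198/(4/495926609 + 35957) = -93198/17832033079817/495926609 = -93198*495926609/17832033079817 = -46219368105582/17832033079817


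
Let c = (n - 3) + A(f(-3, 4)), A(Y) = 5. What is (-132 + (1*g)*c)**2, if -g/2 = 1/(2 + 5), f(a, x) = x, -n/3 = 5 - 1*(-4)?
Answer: 763876/49 ≈ 15589.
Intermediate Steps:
n = -27 (n = -3*(5 - 1*(-4)) = -3*(5 + 4) = -3*9 = -27)
g = -2/7 (g = -2/(2 + 5) = -2/7 ≈ -0.28571)
c = -25 (c = (-27 - 3) + 5 = -30 + 5 = -25)
(-132 + (1*g)*c)**2 = (-132 + (1*(-2/7))*(-25))**2 = (-132 - 2/7*(-25))**2 = (-132 + 50/7)**2 = (-874/7)**2 = 763876/49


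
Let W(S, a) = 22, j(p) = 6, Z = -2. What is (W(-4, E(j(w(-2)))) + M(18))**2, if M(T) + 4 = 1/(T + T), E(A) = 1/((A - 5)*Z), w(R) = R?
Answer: 421201/1296 ≈ 325.00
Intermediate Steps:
E(A) = -1/(2*(-5 + A)) (E(A) = 1/((A - 5)*(-2)) = -1/2/(-5 + A) = -1/(2*(-5 + A)))
M(T) = -4 + 1/(2*T) (M(T) = -4 + 1/(T + T) = -4 + 1/(2*T))
(W(-4, E(j(w(-2)))) + M(18))**2 = (22 + (-4 + (1/2)/18))**2 = (22 + (-4 + (1/2)*(1/18)))**2 = (22 + (-4 + 1/36))**2 = (22 - 143/36)**2 = (649/36)**2 = 421201/1296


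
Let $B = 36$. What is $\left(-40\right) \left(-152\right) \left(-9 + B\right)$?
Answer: $164160$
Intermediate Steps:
$\left(-40\right) \left(-152\right) \left(-9 + B\right) = \left(-40\right) \left(-152\right) \left(-9 + 36\right) = 6080 \cdot 27 = 164160$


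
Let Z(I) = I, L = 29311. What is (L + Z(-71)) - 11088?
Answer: 18152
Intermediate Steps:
(L + Z(-71)) - 11088 = (29311 - 71) - 11088 = 29240 - 11088 = 18152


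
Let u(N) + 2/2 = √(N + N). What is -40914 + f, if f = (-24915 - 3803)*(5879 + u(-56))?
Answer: -168845318 - 114872*I*√7 ≈ -1.6885e+8 - 3.0392e+5*I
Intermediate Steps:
u(N) = -1 + √2*√N (u(N) = -1 + √(N + N) = -1 + √(2*N) = -1 + √2*√N)
f = -168804404 - 114872*I*√7 (f = (-24915 - 3803)*(5879 + (-1 + √2*√(-56))) = -28718*(5879 + (-1 + √2*(2*I*√14))) = -28718*(5879 + (-1 + 4*I*√7)) = -28718*(5878 + 4*I*√7) = -168804404 - 114872*I*√7 ≈ -1.688e+8 - 3.0392e+5*I)
-40914 + f = -40914 + (-168804404 - 114872*I*√7) = -168845318 - 114872*I*√7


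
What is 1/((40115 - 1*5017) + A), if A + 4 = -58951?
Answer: -1/23857 ≈ -4.1916e-5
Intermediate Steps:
A = -58955 (A = -4 - 58951 = -58955)
1/((40115 - 1*5017) + A) = 1/((40115 - 1*5017) - 58955) = 1/((40115 - 5017) - 58955) = 1/(35098 - 58955) = 1/(-23857) = -1/23857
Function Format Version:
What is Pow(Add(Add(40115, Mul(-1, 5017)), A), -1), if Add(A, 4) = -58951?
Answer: Rational(-1, 23857) ≈ -4.1916e-5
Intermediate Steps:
A = -58955 (A = Add(-4, -58951) = -58955)
Pow(Add(Add(40115, Mul(-1, 5017)), A), -1) = Pow(Add(Add(40115, Mul(-1, 5017)), -58955), -1) = Pow(Add(Add(40115, -5017), -58955), -1) = Pow(Add(35098, -58955), -1) = Pow(-23857, -1) = Rational(-1, 23857)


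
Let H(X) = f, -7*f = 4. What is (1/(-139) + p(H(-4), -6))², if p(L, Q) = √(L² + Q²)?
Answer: 34391429/946729 - 4*√445/973 ≈ 36.240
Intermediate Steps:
f = -4/7 (f = -⅐*4 = -4/7 ≈ -0.57143)
H(X) = -4/7
(1/(-139) + p(H(-4), -6))² = (1/(-139) + √((-4/7)² + (-6)²))² = (-1/139 + √(16/49 + 36))² = (-1/139 + √(1780/49))² = (-1/139 + 2*√445/7)²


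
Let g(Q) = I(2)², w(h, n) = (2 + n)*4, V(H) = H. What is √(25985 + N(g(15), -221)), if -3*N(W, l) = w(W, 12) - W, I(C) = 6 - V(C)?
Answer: √233745/3 ≈ 161.16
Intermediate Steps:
w(h, n) = 8 + 4*n
I(C) = 6 - C
g(Q) = 16 (g(Q) = (6 - 1*2)² = (6 - 2)² = 4² = 16)
N(W, l) = -56/3 + W/3 (N(W, l) = -((8 + 4*12) - W)/3 = -((8 + 48) - W)/3 = -(56 - W)/3 = -56/3 + W/3)
√(25985 + N(g(15), -221)) = √(25985 + (-56/3 + (⅓)*16)) = √(25985 + (-56/3 + 16/3)) = √(25985 - 40/3) = √(77915/3) = √233745/3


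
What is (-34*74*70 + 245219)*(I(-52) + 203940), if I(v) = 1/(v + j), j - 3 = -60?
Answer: 1536033387441/109 ≈ 1.4092e+10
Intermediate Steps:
j = -57 (j = 3 - 60 = -57)
I(v) = 1/(-57 + v) (I(v) = 1/(v - 57) = 1/(-57 + v))
(-34*74*70 + 245219)*(I(-52) + 203940) = (-34*74*70 + 245219)*(1/(-57 - 52) + 203940) = (-2516*70 + 245219)*(1/(-109) + 203940) = (-176120 + 245219)*(-1/109 + 203940) = 69099*(22229459/109) = 1536033387441/109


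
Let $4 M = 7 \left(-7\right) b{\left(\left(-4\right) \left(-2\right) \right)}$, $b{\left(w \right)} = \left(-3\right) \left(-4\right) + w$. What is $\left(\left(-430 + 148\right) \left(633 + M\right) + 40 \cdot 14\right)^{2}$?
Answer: $11849628736$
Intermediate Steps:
$b{\left(w \right)} = 12 + w$
$M = -245$ ($M = \frac{7 \left(-7\right) \left(12 - -8\right)}{4} = \frac{\left(-49\right) \left(12 + 8\right)}{4} = \frac{\left(-49\right) 20}{4} = \frac{1}{4} \left(-980\right) = -245$)
$\left(\left(-430 + 148\right) \left(633 + M\right) + 40 \cdot 14\right)^{2} = \left(\left(-430 + 148\right) \left(633 - 245\right) + 40 \cdot 14\right)^{2} = \left(\left(-282\right) 388 + 560\right)^{2} = \left(-109416 + 560\right)^{2} = \left(-108856\right)^{2} = 11849628736$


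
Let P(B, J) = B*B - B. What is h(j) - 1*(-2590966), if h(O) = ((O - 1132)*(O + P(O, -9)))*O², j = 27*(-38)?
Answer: -2391337547595242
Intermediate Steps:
P(B, J) = B² - B
j = -1026
h(O) = O²*(-1132 + O)*(O + O*(-1 + O)) (h(O) = ((O - 1132)*(O + O*(-1 + O)))*O² = ((-1132 + O)*(O + O*(-1 + O)))*O² = O²*(-1132 + O)*(O + O*(-1 + O)))
h(j) - 1*(-2590966) = (-1026)⁴*(-1132 - 1026) - 1*(-2590966) = 1108126760976*(-2158) + 2590966 = -2391337550186208 + 2590966 = -2391337547595242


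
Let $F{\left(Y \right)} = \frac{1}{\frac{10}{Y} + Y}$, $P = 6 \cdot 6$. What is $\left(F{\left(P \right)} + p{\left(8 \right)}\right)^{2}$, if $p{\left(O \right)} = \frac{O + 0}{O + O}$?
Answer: $\frac{474721}{1705636} \approx 0.27833$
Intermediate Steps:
$p{\left(O \right)} = \frac{1}{2}$ ($p{\left(O \right)} = \frac{O}{2 O} = O \frac{1}{2 O} = \frac{1}{2}$)
$P = 36$
$F{\left(Y \right)} = \frac{1}{Y + \frac{10}{Y}}$
$\left(F{\left(P \right)} + p{\left(8 \right)}\right)^{2} = \left(\frac{36}{10 + 36^{2}} + \frac{1}{2}\right)^{2} = \left(\frac{36}{10 + 1296} + \frac{1}{2}\right)^{2} = \left(\frac{36}{1306} + \frac{1}{2}\right)^{2} = \left(36 \cdot \frac{1}{1306} + \frac{1}{2}\right)^{2} = \left(\frac{18}{653} + \frac{1}{2}\right)^{2} = \left(\frac{689}{1306}\right)^{2} = \frac{474721}{1705636}$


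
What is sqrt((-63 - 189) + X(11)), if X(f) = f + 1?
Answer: 4*I*sqrt(15) ≈ 15.492*I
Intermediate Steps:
X(f) = 1 + f
sqrt((-63 - 189) + X(11)) = sqrt((-63 - 189) + (1 + 11)) = sqrt(-252 + 12) = sqrt(-240) = 4*I*sqrt(15)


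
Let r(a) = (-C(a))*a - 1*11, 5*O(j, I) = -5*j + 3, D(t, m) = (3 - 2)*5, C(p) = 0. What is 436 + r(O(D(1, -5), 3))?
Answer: 425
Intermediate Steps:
D(t, m) = 5 (D(t, m) = 1*5 = 5)
O(j, I) = ⅗ - j (O(j, I) = (-5*j + 3)/5 = (3 - 5*j)/5 = ⅗ - j)
r(a) = -11 (r(a) = (-1*0)*a - 1*11 = 0*a - 11 = 0 - 11 = -11)
436 + r(O(D(1, -5), 3)) = 436 - 11 = 425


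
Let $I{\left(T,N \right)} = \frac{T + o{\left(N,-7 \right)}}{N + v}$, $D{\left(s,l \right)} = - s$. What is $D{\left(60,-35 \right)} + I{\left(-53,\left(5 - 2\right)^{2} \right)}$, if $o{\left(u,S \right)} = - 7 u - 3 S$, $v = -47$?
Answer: $- \frac{115}{2} \approx -57.5$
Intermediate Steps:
$I{\left(T,N \right)} = \frac{21 + T - 7 N}{-47 + N}$ ($I{\left(T,N \right)} = \frac{T - \left(-21 + 7 N\right)}{N - 47} = \frac{T - \left(-21 + 7 N\right)}{-47 + N} = \frac{21 + T - 7 N}{-47 + N}$)
$D{\left(60,-35 \right)} + I{\left(-53,\left(5 - 2\right)^{2} \right)} = \left(-1\right) 60 + \frac{21 - 53 - 7 \left(5 - 2\right)^{2}}{-47 + \left(5 - 2\right)^{2}} = -60 + \frac{21 - 53 - 7 \cdot 3^{2}}{-47 + 3^{2}} = -60 + \frac{21 - 53 - 63}{-47 + 9} = -60 + \frac{21 - 53 - 63}{-38} = -60 - - \frac{5}{2} = -60 + \frac{5}{2} = - \frac{115}{2}$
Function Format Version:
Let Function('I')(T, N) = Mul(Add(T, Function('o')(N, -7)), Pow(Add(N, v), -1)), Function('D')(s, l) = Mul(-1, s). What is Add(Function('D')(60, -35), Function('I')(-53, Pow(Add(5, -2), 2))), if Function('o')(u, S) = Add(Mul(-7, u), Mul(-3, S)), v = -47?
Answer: Rational(-115, 2) ≈ -57.500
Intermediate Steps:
Function('I')(T, N) = Mul(Pow(Add(-47, N), -1), Add(21, T, Mul(-7, N))) (Function('I')(T, N) = Mul(Add(T, Add(Mul(-7, N), Mul(-3, -7))), Pow(Add(N, -47), -1)) = Mul(Add(T, Add(Mul(-7, N), 21)), Pow(Add(-47, N), -1)) = Mul(Add(T, Add(21, Mul(-7, N))), Pow(Add(-47, N), -1)) = Mul(Add(21, T, Mul(-7, N)), Pow(Add(-47, N), -1)) = Mul(Pow(Add(-47, N), -1), Add(21, T, Mul(-7, N))))
Add(Function('D')(60, -35), Function('I')(-53, Pow(Add(5, -2), 2))) = Add(Mul(-1, 60), Mul(Pow(Add(-47, Pow(Add(5, -2), 2)), -1), Add(21, -53, Mul(-7, Pow(Add(5, -2), 2))))) = Add(-60, Mul(Pow(Add(-47, Pow(3, 2)), -1), Add(21, -53, Mul(-7, Pow(3, 2))))) = Add(-60, Mul(Pow(Add(-47, 9), -1), Add(21, -53, Mul(-7, 9)))) = Add(-60, Mul(Pow(-38, -1), Add(21, -53, -63))) = Add(-60, Mul(Rational(-1, 38), -95)) = Add(-60, Rational(5, 2)) = Rational(-115, 2)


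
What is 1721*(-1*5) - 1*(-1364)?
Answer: -7241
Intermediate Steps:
1721*(-1*5) - 1*(-1364) = 1721*(-5) + 1364 = -8605 + 1364 = -7241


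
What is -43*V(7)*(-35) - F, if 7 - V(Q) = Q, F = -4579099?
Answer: 4579099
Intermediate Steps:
V(Q) = 7 - Q
-43*V(7)*(-35) - F = -43*(7 - 1*7)*(-35) - 1*(-4579099) = -43*(7 - 7)*(-35) + 4579099 = -43*0*(-35) + 4579099 = 0*(-35) + 4579099 = 0 + 4579099 = 4579099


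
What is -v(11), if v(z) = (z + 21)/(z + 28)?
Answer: -32/39 ≈ -0.82051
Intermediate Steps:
v(z) = (21 + z)/(28 + z)
-v(11) = -(21 + 11)/(28 + 11) = -32/39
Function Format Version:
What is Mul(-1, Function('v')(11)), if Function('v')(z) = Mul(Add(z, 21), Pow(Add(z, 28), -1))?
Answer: Rational(-32, 39) ≈ -0.82051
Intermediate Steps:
Function('v')(z) = Mul(Pow(Add(28, z), -1), Add(21, z)) (Function('v')(z) = Mul(Add(21, z), Pow(Add(28, z), -1)) = Mul(Pow(Add(28, z), -1), Add(21, z)))
Mul(-1, Function('v')(11)) = Mul(-1, Mul(Pow(Add(28, 11), -1), Add(21, 11))) = Mul(-1, Mul(Pow(39, -1), 32)) = Mul(-1, Mul(Rational(1, 39), 32)) = Mul(-1, Rational(32, 39)) = Rational(-32, 39)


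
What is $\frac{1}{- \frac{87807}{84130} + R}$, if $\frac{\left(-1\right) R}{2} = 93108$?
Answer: $- \frac{84130}{15666439887} \approx -5.3701 \cdot 10^{-6}$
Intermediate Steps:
$R = -186216$ ($R = \left(-2\right) 93108 = -186216$)
$\frac{1}{- \frac{87807}{84130} + R} = \frac{1}{- \frac{87807}{84130} - 186216} = \frac{1}{- \frac{15666439887}{84130}} = - \frac{84130}{15666439887}$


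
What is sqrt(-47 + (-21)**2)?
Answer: sqrt(394) ≈ 19.849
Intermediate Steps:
sqrt(-47 + (-21)**2) = sqrt(-47 + 441) = sqrt(394)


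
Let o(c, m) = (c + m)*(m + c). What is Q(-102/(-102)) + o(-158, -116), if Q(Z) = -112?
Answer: 74964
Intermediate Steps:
o(c, m) = (c + m)² (o(c, m) = (c + m)*(c + m) = (c + m)²)
Q(-102/(-102)) + o(-158, -116) = -112 + (-158 - 116)² = -112 + (-274)² = -112 + 75076 = 74964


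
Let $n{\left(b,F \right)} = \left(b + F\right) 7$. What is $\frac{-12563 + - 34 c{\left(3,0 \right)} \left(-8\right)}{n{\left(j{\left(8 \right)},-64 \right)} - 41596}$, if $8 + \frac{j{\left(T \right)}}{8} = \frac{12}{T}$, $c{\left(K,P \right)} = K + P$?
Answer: $\frac{11747}{42408} \approx 0.277$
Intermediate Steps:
$j{\left(T \right)} = -64 + \frac{96}{T}$ ($j{\left(T \right)} = -64 + 8 \frac{12}{T} = -64 + \frac{96}{T}$)
$n{\left(b,F \right)} = 7 F + 7 b$ ($n{\left(b,F \right)} = \left(F + b\right) 7 = 7 F + 7 b$)
$\frac{-12563 + - 34 c{\left(3,0 \right)} \left(-8\right)}{n{\left(j{\left(8 \right)},-64 \right)} - 41596} = \frac{-12563 + - 34 \left(3 + 0\right) \left(-8\right)}{\left(7 \left(-64\right) + 7 \left(-64 + \frac{96}{8}\right)\right) - 41596} = \frac{-12563 + \left(-34\right) 3 \left(-8\right)}{\left(-448 + 7 \left(-64 + 96 \cdot \frac{1}{8}\right)\right) - 41596} = \frac{-12563 - -816}{\left(-448 + 7 \left(-64 + 12\right)\right) - 41596} = \frac{-12563 + 816}{\left(-448 + 7 \left(-52\right)\right) - 41596} = - \frac{11747}{\left(-448 - 364\right) - 41596} = - \frac{11747}{-812 - 41596} = - \frac{11747}{-42408} = \left(-11747\right) \left(- \frac{1}{42408}\right) = \frac{11747}{42408}$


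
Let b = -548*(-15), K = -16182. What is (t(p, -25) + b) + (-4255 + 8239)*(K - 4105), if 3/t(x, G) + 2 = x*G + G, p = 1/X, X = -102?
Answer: -220544648358/2729 ≈ -8.0815e+7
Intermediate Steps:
b = 8220
p = -1/102 (p = 1/(-102) = -1/102 ≈ -0.0098039)
t(x, G) = 3/(-2 + G + G*x) (t(x, G) = 3/(-2 + (x*G + G)) = 3/(-2 + (G*x + G)) = 3/(-2 + (G + G*x)) = 3/(-2 + G + G*x))
(t(p, -25) + b) + (-4255 + 8239)*(K - 4105) = (3/(-2 - 25 - 25*(-1/102)) + 8220) + (-4255 + 8239)*(-16182 - 4105) = (3/(-2 - 25 + 25/102) + 8220) + 3984*(-20287) = (3/(-2729/102) + 8220) - 80823408 = (3*(-102/2729) + 8220) - 80823408 = (-306/2729 + 8220) - 80823408 = 22432074/2729 - 80823408 = -220544648358/2729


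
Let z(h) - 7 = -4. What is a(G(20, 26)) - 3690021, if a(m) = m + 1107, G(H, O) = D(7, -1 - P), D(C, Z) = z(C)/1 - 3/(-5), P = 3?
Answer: -18444552/5 ≈ -3.6889e+6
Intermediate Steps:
z(h) = 3 (z(h) = 7 - 4 = 3)
D(C, Z) = 18/5 (D(C, Z) = 3/1 - 3/(-5) = 3*1 - 3*(-1/5) = 3 + 3/5 = 18/5)
G(H, O) = 18/5
a(m) = 1107 + m
a(G(20, 26)) - 3690021 = (1107 + 18/5) - 3690021 = 5553/5 - 3690021 = -18444552/5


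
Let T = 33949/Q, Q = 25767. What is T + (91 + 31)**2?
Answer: 383549977/25767 ≈ 14885.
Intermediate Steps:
T = 33949/25767 ≈ 1.3175
T + (91 + 31)**2 = 33949/25767 + (91 + 31)**2 = 33949/25767 + 122**2 = 33949/25767 + 14884 = 383549977/25767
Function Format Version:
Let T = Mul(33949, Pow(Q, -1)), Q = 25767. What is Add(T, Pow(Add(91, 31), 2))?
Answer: Rational(383549977, 25767) ≈ 14885.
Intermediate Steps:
T = Rational(33949, 25767) (T = Mul(33949, Pow(25767, -1)) = Mul(33949, Rational(1, 25767)) = Rational(33949, 25767) ≈ 1.3175)
Add(T, Pow(Add(91, 31), 2)) = Add(Rational(33949, 25767), Pow(Add(91, 31), 2)) = Add(Rational(33949, 25767), Pow(122, 2)) = Add(Rational(33949, 25767), 14884) = Rational(383549977, 25767)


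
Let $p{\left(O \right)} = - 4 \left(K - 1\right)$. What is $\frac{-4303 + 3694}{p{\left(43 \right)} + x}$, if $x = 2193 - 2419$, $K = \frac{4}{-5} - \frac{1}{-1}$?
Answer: $\frac{3045}{1114} \approx 2.7334$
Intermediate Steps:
$K = \frac{1}{5}$ ($K = 4 \left(- \frac{1}{5}\right) - -1 = - \frac{4}{5} + 1 = \frac{1}{5} \approx 0.2$)
$x = -226$
$p{\left(O \right)} = \frac{16}{5}$ ($p{\left(O \right)} = - 4 \left(\frac{1}{5} - 1\right) = \left(-4\right) \left(- \frac{4}{5}\right) = \frac{16}{5}$)
$\frac{-4303 + 3694}{p{\left(43 \right)} + x} = \frac{-4303 + 3694}{\frac{16}{5} - 226} = - \frac{609}{- \frac{1114}{5}} = \left(-609\right) \left(- \frac{5}{1114}\right) = \frac{3045}{1114}$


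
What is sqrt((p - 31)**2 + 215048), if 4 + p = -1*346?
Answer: sqrt(360209) ≈ 600.17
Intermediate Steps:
p = -350 (p = -4 - 1*346 = -4 - 346 = -350)
sqrt((p - 31)**2 + 215048) = sqrt((-350 - 31)**2 + 215048) = sqrt((-381)**2 + 215048) = sqrt(145161 + 215048) = sqrt(360209)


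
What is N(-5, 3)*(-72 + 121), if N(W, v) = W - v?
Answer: -392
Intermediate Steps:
N(-5, 3)*(-72 + 121) = (-5 - 1*3)*(-72 + 121) = (-5 - 3)*49 = -8*49 = -392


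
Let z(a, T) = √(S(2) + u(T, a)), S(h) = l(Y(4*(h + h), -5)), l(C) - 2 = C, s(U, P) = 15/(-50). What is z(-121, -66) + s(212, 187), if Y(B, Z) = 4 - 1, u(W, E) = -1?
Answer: 17/10 ≈ 1.7000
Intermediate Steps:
s(U, P) = -3/10 (s(U, P) = 15*(-1/50) = -3/10)
Y(B, Z) = 3
l(C) = 2 + C
S(h) = 5 (S(h) = 2 + 3 = 5)
z(a, T) = 2 (z(a, T) = √(5 - 1) = √4 = 2)
z(-121, -66) + s(212, 187) = 2 - 3/10 = 17/10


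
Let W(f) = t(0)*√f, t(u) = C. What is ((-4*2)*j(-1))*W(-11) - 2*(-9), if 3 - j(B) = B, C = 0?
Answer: 18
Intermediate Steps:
t(u) = 0
j(B) = 3 - B
W(f) = 0 (W(f) = 0*√f = 0)
((-4*2)*j(-1))*W(-11) - 2*(-9) = ((-4*2)*(3 - 1*(-1)))*0 - 2*(-9) = -8*(3 + 1)*0 + 18 = -8*4*0 + 18 = -32*0 + 18 = 0 + 18 = 18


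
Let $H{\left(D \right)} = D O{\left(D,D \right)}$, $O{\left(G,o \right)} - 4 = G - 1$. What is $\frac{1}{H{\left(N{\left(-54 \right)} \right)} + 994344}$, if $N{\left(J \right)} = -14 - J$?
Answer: $\frac{1}{996064} \approx 1.004 \cdot 10^{-6}$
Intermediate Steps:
$O{\left(G,o \right)} = 3 + G$ ($O{\left(G,o \right)} = 4 + \left(G - 1\right) = 4 + \left(-1 + G\right) = 3 + G$)
$H{\left(D \right)} = D \left(3 + D\right)$
$\frac{1}{H{\left(N{\left(-54 \right)} \right)} + 994344} = \frac{1}{\left(-14 - -54\right) \left(3 - -40\right) + 994344} = \frac{1}{\left(-14 + 54\right) \left(3 + \left(-14 + 54\right)\right) + 994344} = \frac{1}{40 \left(3 + 40\right) + 994344} = \frac{1}{40 \cdot 43 + 994344} = \frac{1}{1720 + 994344} = \frac{1}{996064}$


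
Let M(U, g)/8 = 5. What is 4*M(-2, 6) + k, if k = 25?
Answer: 185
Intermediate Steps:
M(U, g) = 40 (M(U, g) = 8*5 = 40)
4*M(-2, 6) + k = 4*40 + 25 = 160 + 25 = 185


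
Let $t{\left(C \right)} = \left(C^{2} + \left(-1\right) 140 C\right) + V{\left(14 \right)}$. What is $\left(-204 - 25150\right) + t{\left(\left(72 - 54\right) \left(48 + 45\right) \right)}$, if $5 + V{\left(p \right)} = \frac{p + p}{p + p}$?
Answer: $2542558$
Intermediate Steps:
$V{\left(p \right)} = -4$ ($V{\left(p \right)} = -5 + \frac{p + p}{p + p} = -5 + \frac{2 p}{2 p} = -5 + 2 p \frac{1}{2 p} = -5 + 1 = -4$)
$t{\left(C \right)} = -4 + C^{2} - 140 C$ ($t{\left(C \right)} = \left(C^{2} + \left(-1\right) 140 C\right) - 4 = \left(C^{2} - 140 C\right) - 4 = -4 + C^{2} - 140 C$)
$\left(-204 - 25150\right) + t{\left(\left(72 - 54\right) \left(48 + 45\right) \right)} = \left(-204 - 25150\right) - \left(4 - \left(48 + 45\right)^{2} \left(72 - 54\right)^{2} + 140 \left(72 - 54\right) \left(48 + 45\right)\right) = -25354 - \left(4 - 2802276 + 140 \cdot 18 \cdot 93\right) = -25354 - \left(234364 - 2802276\right) = -25354 - -2567912 = -25354 + 2567912 = 2542558$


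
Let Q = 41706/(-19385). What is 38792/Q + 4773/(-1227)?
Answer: -153813684263/8528877 ≈ -18034.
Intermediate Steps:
Q = -41706/19385 (Q = 41706*(-1/19385) = -41706/19385 ≈ -2.1515)
38792/Q + 4773/(-1227) = 38792/(-41706/19385) + 4773/(-1227) = 38792*(-19385/41706) + 4773*(-1/1227) = -375991460/20853 - 1591/409 = -153813684263/8528877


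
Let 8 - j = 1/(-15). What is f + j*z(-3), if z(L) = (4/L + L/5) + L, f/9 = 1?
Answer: -6929/225 ≈ -30.796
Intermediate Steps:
f = 9 (f = 9*1 = 9)
z(L) = 4/L + 6*L/5 (z(L) = (4/L + L*(⅕)) + L = (4/L + L/5) + L = 4/L + 6*L/5)
j = 121/15 (j = 8 - 1/(-15) = 8 - 1*(-1/15) = 8 + 1/15 = 121/15 ≈ 8.0667)
f + j*z(-3) = 9 + 121*(4/(-3) + (6/5)*(-3))/15 = 9 + 121*(4*(-⅓) - 18/5)/15 = 9 + 121*(-4/3 - 18/5)/15 = 9 + (121/15)*(-74/15) = 9 - 8954/225 = -6929/225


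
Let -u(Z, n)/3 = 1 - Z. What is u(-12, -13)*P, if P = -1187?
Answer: 46293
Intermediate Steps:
u(Z, n) = -3 + 3*Z (u(Z, n) = -3*(1 - Z) = -3 + 3*Z)
u(-12, -13)*P = (-3 + 3*(-12))*(-1187) = (-3 - 36)*(-1187) = -39*(-1187) = 46293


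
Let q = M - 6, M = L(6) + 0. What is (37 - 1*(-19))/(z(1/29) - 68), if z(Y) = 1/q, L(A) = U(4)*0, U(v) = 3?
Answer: -336/409 ≈ -0.82152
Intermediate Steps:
L(A) = 0 (L(A) = 3*0 = 0)
M = 0 (M = 0 + 0 = 0)
q = -6 (q = 0 - 6 = -6)
z(Y) = -1/6 (z(Y) = 1/(-6) = -1/6)
(37 - 1*(-19))/(z(1/29) - 68) = (37 - 1*(-19))/(-1/6 - 68) = (37 + 19)/(-409/6) = 56*(-6/409) = -336/409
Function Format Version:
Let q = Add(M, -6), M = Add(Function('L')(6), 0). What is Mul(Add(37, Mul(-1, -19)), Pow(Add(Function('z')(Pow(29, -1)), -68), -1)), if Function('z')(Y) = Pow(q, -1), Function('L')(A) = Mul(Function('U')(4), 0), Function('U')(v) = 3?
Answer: Rational(-336, 409) ≈ -0.82152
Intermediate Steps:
Function('L')(A) = 0 (Function('L')(A) = Mul(3, 0) = 0)
M = 0 (M = Add(0, 0) = 0)
q = -6 (q = Add(0, -6) = -6)
Function('z')(Y) = Rational(-1, 6) (Function('z')(Y) = Pow(-6, -1) = Rational(-1, 6))
Mul(Add(37, Mul(-1, -19)), Pow(Add(Function('z')(Pow(29, -1)), -68), -1)) = Mul(Add(37, Mul(-1, -19)), Pow(Add(Rational(-1, 6), -68), -1)) = Mul(Add(37, 19), Pow(Rational(-409, 6), -1)) = Mul(56, Rational(-6, 409)) = Rational(-336, 409)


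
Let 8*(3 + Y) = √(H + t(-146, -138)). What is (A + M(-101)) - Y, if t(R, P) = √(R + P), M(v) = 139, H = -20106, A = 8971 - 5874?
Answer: 3239 - √(-20106 + 2*I*√71)/8 ≈ 3239.0 - 17.724*I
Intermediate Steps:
A = 3097
t(R, P) = √(P + R)
Y = -3 + √(-20106 + 2*I*√71)/8 (Y = -3 + √(-20106 + √(-138 - 146))/8 = -3 + √(-20106 + √(-284))/8 = -3 + √(-20106 + 2*I*√71)/8 ≈ -2.9926 + 17.724*I)
(A + M(-101)) - Y = (3097 + 139) - (-3 + √(-20106 + 2*I*√71)/8) = 3236 + (3 - √(-20106 + 2*I*√71)/8) = 3239 - √(-20106 + 2*I*√71)/8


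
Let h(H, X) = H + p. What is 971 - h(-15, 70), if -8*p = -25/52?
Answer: 410151/416 ≈ 985.94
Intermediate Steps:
p = 25/416 (p = -(-25)/(8*52) = -⅛*(-25/52) = 25/416 ≈ 0.060096)
h(H, X) = 25/416 + H (h(H, X) = H + 25/416 = 25/416 + H)
971 - h(-15, 70) = 971 - (25/416 - 15) = 971 - 1*(-6215/416) = 971 + 6215/416 = 410151/416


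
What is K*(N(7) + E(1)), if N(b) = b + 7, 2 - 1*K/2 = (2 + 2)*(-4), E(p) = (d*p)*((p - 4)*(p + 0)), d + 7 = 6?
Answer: 612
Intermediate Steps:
d = -1 (d = -7 + 6 = -1)
E(p) = -p²*(-4 + p) (E(p) = (-p)*((p - 4)*(p + 0)) = (-p)*((-4 + p)*p) = (-p)*(p*(-4 + p)) = -p²*(-4 + p))
K = 36 (K = 4 - 2*(2 + 2)*(-4) = 4 - 8*(-4) = 4 - 2*(-16) = 4 + 32 = 36)
N(b) = 7 + b
K*(N(7) + E(1)) = 36*((7 + 7) + 1²*(4 - 1*1)) = 36*(14 + 1*(4 - 1)) = 36*(14 + 1*3) = 36*(14 + 3) = 36*17 = 612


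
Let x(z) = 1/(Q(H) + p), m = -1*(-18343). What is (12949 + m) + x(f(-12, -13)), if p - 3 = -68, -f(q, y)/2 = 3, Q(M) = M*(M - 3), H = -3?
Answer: 1470723/47 ≈ 31292.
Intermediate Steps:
Q(M) = M*(-3 + M)
f(q, y) = -6 (f(q, y) = -2*3 = -6)
p = -65 (p = 3 - 68 = -65)
m = 18343
x(z) = -1/47 (x(z) = 1/(-3*(-3 - 3) - 65) = 1/(-3*(-6) - 65) = 1/(18 - 65) = 1/(-47) = -1/47)
(12949 + m) + x(f(-12, -13)) = (12949 + 18343) - 1/47 = 31292 - 1/47 = 1470723/47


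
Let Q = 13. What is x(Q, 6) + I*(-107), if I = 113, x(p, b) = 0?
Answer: -12091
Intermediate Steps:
x(Q, 6) + I*(-107) = 0 + 113*(-107) = 0 - 12091 = -12091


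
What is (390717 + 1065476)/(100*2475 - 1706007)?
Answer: -1456193/1458507 ≈ -0.99841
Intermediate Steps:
(390717 + 1065476)/(100*2475 - 1706007) = 1456193/(247500 - 1706007) = 1456193/(-1458507) = 1456193*(-1/1458507) = -1456193/1458507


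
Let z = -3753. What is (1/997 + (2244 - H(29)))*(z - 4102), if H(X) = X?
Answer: -17346636380/997 ≈ -1.7399e+7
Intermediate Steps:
(1/997 + (2244 - H(29)))*(z - 4102) = (1/997 + (2244 - 1*29))*(-3753 - 4102) = (1/997 + (2244 - 29))*(-7855) = (1/997 + 2215)*(-7855) = (2208356/997)*(-7855) = -17346636380/997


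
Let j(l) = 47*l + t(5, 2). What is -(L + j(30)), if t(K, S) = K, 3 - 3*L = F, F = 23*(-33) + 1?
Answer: -5006/3 ≈ -1668.7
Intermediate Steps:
F = -758 (F = -759 + 1 = -758)
L = 761/3 (L = 1 - ⅓*(-758) = 1 + 758/3 = 761/3 ≈ 253.67)
j(l) = 5 + 47*l (j(l) = 47*l + 5 = 5 + 47*l)
-(L + j(30)) = -(761/3 + (5 + 47*30)) = -(761/3 + (5 + 1410)) = -(761/3 + 1415) = -1*5006/3 = -5006/3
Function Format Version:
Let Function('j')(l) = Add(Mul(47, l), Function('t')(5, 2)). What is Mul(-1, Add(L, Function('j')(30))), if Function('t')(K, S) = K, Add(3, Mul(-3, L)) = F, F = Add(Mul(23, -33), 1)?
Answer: Rational(-5006, 3) ≈ -1668.7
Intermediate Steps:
F = -758 (F = Add(-759, 1) = -758)
L = Rational(761, 3) (L = Add(1, Mul(Rational(-1, 3), -758)) = Add(1, Rational(758, 3)) = Rational(761, 3) ≈ 253.67)
Function('j')(l) = Add(5, Mul(47, l)) (Function('j')(l) = Add(Mul(47, l), 5) = Add(5, Mul(47, l)))
Mul(-1, Add(L, Function('j')(30))) = Mul(-1, Add(Rational(761, 3), Add(5, Mul(47, 30)))) = Mul(-1, Add(Rational(761, 3), Add(5, 1410))) = Mul(-1, Add(Rational(761, 3), 1415)) = Mul(-1, Rational(5006, 3)) = Rational(-5006, 3)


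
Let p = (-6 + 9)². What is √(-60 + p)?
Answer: I*√51 ≈ 7.1414*I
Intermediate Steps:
p = 9 (p = 3² = 9)
√(-60 + p) = √(-60 + 9) = √(-51) = I*√51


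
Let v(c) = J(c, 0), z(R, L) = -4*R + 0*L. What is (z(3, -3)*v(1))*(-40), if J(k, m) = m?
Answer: 0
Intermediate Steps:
z(R, L) = -4*R (z(R, L) = -4*R + 0 = -4*R)
v(c) = 0
(z(3, -3)*v(1))*(-40) = (-4*3*0)*(-40) = -12*0*(-40) = 0*(-40) = 0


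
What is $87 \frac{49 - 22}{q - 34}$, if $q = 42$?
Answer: $\frac{2349}{8} \approx 293.63$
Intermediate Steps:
$87 \frac{49 - 22}{q - 34} = 87 \frac{49 - 22}{42 - 34} = 87 \cdot \frac{27}{8} = \frac{2349}{8}$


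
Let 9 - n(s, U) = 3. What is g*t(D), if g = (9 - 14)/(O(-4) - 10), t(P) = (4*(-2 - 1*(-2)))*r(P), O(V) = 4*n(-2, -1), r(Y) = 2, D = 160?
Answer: 0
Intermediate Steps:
n(s, U) = 6 (n(s, U) = 9 - 1*3 = 9 - 3 = 6)
O(V) = 24 (O(V) = 4*6 = 24)
t(P) = 0 (t(P) = (4*(-2 - 1*(-2)))*2 = (4*(-2 + 2))*2 = (4*0)*2 = 0*2 = 0)
g = -5/14 (g = (9 - 14)/(24 - 10) = -5/14 ≈ -0.35714)
g*t(D) = -5/14*0 = 0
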